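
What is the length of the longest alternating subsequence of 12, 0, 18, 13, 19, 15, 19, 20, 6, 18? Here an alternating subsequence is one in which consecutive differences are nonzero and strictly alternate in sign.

Track the best alternating length ending on an up-step vs a down-step at each position: up/down = 1/1, 1/2, 3/1, 3/4, 5/1, 5/6, 7/1, 7/1, 3/8, 9/8.
The maximum over both is 9; one such subsequence is 12, 0, 18, 13, 19, 15, 19, 6, 18.

9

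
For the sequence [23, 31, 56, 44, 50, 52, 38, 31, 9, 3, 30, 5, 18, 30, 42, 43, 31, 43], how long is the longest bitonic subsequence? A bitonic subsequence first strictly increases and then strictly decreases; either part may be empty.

9

One longest bitonic subsequence is 23, 31, 44, 50, 52, 38, 31, 30, 18 (positions 1,2,4,5,6,7,8,11,13): it rises to 52 then falls. Length 9 is optimal.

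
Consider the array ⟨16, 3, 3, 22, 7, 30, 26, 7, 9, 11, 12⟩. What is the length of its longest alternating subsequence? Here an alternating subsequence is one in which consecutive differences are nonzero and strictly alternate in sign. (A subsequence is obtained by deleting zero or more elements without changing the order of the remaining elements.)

7

A longest alternating subsequence is 16, 3, 22, 7, 30, 7, 9 (positions 1,2,4,5,6,8,9); its 6 consecutive differences strictly alternate in sign, and length 7 is optimal.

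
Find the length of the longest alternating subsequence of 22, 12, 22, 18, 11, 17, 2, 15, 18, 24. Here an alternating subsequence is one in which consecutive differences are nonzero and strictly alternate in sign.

7

A longest alternating subsequence is 22, 12, 22, 11, 17, 2, 15 (positions 1,2,3,5,6,7,8); its 6 consecutive differences strictly alternate in sign, and length 7 is optimal.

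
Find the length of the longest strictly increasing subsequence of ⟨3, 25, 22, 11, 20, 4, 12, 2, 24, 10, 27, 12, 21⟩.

One longest increasing subsequence is 3, 11, 20, 24, 27 (positions 1,4,5,9,11), of length 5; no longer one exists.

5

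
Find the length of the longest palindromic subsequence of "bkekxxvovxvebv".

9

Using dp[i][j] = 2 + dp[i+1][j−1] if the ends match, else max(dp[i+1][j], dp[i][j−1]):
dp[1][14] = 9. A witness is bexvovxeb at positions 1,3,6,7,8,9,10,12,13.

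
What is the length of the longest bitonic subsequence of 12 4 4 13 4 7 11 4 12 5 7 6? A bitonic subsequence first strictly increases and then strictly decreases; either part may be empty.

6

Let inc[i] be the LIS ending at i and dec[i] the longest strictly decreasing subsequence starting at i. inc = [1, 1, 1, 2, 1, 2, 3, 1, 4, 2, 3, 3], dec = [4, 1, 1, 4, 1, 2, 3, 1, 3, 1, 2, 1].
max_i inc[i]+dec[i]−1 = 6, with one witness 4, 7, 11, 12, 7, 6.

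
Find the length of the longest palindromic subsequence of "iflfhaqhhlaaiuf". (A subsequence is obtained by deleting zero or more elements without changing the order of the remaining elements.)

7

Using dp[i][j] = 2 + dp[i+1][j−1] if the ends match, else max(dp[i+1][j], dp[i][j−1]):
dp[1][15] = 7. A witness is flhhhlf at positions 2,3,5,8,9,10,15.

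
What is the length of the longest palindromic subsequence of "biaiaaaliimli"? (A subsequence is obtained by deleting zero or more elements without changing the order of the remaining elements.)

Using dp[i][j] = 2 + dp[i+1][j−1] if the ends match, else max(dp[i+1][j], dp[i][j−1]):
dp[1][13] = 7. A witness is iiaaaii at positions 2,4,5,6,7,10,13.

7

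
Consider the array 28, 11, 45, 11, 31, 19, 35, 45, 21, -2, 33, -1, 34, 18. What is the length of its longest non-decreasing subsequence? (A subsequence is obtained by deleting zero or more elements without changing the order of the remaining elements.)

Scanning left to right, the best length ending at each element is: 28→1, 11→1, 45→2, 11→2, 31→3, 19→3, 35→4, 45→5, 21→4, -2→1, 33→5, -1→2, 34→6, 18→3.
So the longest non-decreasing subsequence has length 6, e.g. 11, 11, 19, 21, 33, 34.

6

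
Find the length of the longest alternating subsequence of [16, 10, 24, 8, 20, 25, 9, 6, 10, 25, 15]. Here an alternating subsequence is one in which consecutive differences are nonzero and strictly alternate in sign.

8

A longest alternating subsequence is 16, 10, 24, 8, 20, 9, 25, 15 (positions 1,2,3,4,5,7,10,11); its 7 consecutive differences strictly alternate in sign, and length 8 is optimal.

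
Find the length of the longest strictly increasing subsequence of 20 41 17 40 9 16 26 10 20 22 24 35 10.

One longest increasing subsequence is 9, 16, 20, 22, 24, 35 (positions 5,6,9,10,11,12), of length 6; no longer one exists.

6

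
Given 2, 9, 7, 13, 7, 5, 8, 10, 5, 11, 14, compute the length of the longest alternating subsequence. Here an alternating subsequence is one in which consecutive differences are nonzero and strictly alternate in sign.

Track the best alternating length ending on an up-step vs a down-step at each position: up/down = 1/1, 2/1, 2/3, 4/1, 2/5, 2/5, 6/5, 6/5, 2/7, 8/5, 8/1.
The maximum over both is 8; one such subsequence is 2, 9, 7, 13, 7, 8, 5, 11.

8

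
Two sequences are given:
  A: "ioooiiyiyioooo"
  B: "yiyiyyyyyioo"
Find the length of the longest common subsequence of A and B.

7

Backtracking the LCS table gives one alignment: i (A1,B2) → i (A5,B4) → y (A7,B8) → y (A9,B9) → i (A10,B10) → o (A13,B11) → o (A14,B12).
So the longest common subsequence has length 7.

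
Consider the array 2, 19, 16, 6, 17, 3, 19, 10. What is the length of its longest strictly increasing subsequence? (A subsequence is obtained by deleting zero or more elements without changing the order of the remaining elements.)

Scanning left to right, the best length ending at each element is: 2→1, 19→2, 16→2, 6→2, 17→3, 3→2, 19→4, 10→3.
So the longest increasing subsequence has length 4, e.g. 2, 16, 17, 19.

4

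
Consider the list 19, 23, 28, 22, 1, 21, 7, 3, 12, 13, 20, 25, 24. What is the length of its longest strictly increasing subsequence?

6

Let dp[i] be the longest increasing subsequence ending at position i. Then dp = [1, 2, 3, 2, 1, 2, 2, 2, 3, 4, 5, 6, 6].
The maximum is 6; one witness is 1, 7, 12, 13, 20, 25 at positions 5,7,9,10,11,12.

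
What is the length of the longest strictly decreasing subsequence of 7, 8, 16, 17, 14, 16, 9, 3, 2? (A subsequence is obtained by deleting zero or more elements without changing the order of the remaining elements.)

5

Let dp[i] be the longest decreasing subsequence ending at position i. Then dp = [1, 1, 1, 1, 2, 2, 3, 4, 5].
The maximum is 5; one witness is 16, 14, 9, 3, 2 at positions 3,5,7,8,9.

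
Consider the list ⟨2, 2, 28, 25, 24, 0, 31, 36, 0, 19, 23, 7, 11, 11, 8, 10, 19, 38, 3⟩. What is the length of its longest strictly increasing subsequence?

6

Scanning left to right, the best length ending at each element is: 2→1, 2→1, 28→2, 25→2, 24→2, 0→1, 31→3, 36→4, 0→1, 19→2, 23→3, 7→2, 11→3, 11→3, 8→3, 10→4, 19→5, 38→6, 3→2.
So the longest increasing subsequence has length 6, e.g. 2, 7, 8, 10, 19, 38.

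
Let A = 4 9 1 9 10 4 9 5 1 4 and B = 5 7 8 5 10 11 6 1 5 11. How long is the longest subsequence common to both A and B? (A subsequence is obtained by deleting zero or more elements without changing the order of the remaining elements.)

A longest common subsequence is 1, 5 (length 2); the LCS DP confirms no longer common subsequence exists.

2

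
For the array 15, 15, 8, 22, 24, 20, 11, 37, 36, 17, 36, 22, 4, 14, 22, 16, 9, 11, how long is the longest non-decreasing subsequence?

One longest non-decreasing subsequence is 15, 15, 22, 24, 36, 36 (positions 1,2,4,5,9,11), of length 6; no longer one exists.

6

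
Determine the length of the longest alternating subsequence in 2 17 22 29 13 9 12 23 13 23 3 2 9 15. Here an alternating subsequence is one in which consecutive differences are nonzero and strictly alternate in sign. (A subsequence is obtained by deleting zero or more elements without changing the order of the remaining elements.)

A longest alternating subsequence is 2, 17, 13, 23, 13, 23, 3, 9 (positions 1,2,5,8,9,10,11,13); its 7 consecutive differences strictly alternate in sign, and length 8 is optimal.

8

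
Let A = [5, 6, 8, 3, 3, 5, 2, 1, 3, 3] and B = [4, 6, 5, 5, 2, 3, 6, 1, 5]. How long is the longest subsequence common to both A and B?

4

A longest common subsequence is 5, 5, 2, 1 (length 4); the LCS DP confirms no longer common subsequence exists.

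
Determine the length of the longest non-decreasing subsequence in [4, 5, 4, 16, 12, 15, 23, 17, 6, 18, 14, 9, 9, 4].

Let dp[i] be the longest non-decreasing subsequence ending at position i. Then dp = [1, 2, 2, 3, 3, 4, 5, 5, 3, 6, 4, 4, 5, 3].
The maximum is 6; one witness is 4, 5, 12, 15, 17, 18 at positions 1,2,5,6,8,10.

6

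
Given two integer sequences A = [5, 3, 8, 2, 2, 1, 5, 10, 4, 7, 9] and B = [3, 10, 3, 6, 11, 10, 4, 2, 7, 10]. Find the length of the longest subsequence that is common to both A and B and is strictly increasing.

For each value that appears in both, track the longest common increasing run ending there.
The best achievable length is 3; one witness is 3, 4, 7 (A-positions 2,9,10, B-positions 1,7,9).

3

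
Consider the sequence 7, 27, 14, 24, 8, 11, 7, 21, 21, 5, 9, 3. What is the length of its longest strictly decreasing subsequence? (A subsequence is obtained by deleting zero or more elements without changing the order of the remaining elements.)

Scanning left to right, the best length ending at each element is: 7→1, 27→1, 14→2, 24→2, 8→3, 11→3, 7→4, 21→3, 21→3, 5→5, 9→4, 3→6.
So the longest decreasing subsequence has length 6, e.g. 27, 14, 8, 7, 5, 3.

6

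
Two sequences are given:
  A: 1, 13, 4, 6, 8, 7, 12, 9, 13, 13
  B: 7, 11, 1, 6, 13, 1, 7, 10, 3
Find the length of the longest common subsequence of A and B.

3

Backtracking the LCS table gives one alignment: 1 (A1,B3) → 13 (A2,B5) → 7 (A6,B7).
So the longest common subsequence has length 3.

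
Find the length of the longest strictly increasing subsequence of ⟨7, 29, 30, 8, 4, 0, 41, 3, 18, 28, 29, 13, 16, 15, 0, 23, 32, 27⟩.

6

One longest increasing subsequence is 7, 8, 18, 28, 29, 32 (positions 1,4,9,10,11,17), of length 6; no longer one exists.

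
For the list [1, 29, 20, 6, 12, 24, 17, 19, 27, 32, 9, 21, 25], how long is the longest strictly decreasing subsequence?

4

One longest decreasing subsequence is 29, 20, 12, 9 (positions 2,3,5,11), of length 4; no longer one exists.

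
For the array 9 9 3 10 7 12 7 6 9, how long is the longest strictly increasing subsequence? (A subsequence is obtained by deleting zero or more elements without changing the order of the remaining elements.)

3

Let dp[i] be the longest increasing subsequence ending at position i. Then dp = [1, 1, 1, 2, 2, 3, 2, 2, 3].
The maximum is 3; one witness is 9, 10, 12 at positions 1,4,6.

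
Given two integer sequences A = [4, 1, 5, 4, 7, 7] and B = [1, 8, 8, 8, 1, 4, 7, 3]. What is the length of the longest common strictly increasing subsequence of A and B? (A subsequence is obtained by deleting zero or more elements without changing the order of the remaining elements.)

3

A longest common strictly increasing subsequence is 1, 4, 7 (length 3); it appears in order in both A and B, and no longer such subsequence exists.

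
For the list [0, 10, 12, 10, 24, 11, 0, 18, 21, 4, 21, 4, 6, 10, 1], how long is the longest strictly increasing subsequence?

Let dp[i] be the longest increasing subsequence ending at position i. Then dp = [1, 2, 3, 2, 4, 3, 1, 4, 5, 2, 5, 2, 3, 4, 2].
The maximum is 5; one witness is 0, 10, 12, 18, 21 at positions 1,2,3,8,9.

5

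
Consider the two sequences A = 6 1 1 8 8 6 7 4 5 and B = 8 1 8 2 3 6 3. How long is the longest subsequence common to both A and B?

A longest common subsequence is 1, 8, 6 (length 3); the LCS DP confirms no longer common subsequence exists.

3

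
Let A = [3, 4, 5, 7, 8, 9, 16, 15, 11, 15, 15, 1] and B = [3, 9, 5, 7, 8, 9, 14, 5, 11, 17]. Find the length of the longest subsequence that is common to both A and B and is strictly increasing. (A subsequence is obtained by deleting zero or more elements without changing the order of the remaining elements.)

A longest common strictly increasing subsequence is 3, 5, 7, 8, 9, 11 (length 6); it appears in order in both A and B, and no longer such subsequence exists.

6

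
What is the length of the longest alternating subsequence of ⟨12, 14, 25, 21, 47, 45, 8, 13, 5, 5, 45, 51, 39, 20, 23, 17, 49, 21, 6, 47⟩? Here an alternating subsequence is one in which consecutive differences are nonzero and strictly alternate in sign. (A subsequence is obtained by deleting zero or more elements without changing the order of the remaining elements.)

14

Track the best alternating length ending on an up-step vs a down-step at each position: up/down = 1/1, 2/1, 2/1, 2/3, 4/1, 4/5, 1/5, 6/5, 1/7, 1/7, 8/5, 8/1, 8/9, 8/9, 10/9, 8/11, 12/9, 12/13, 8/13, 14/13.
The maximum over both is 14; one such subsequence is 12, 25, 21, 47, 8, 13, 5, 45, 20, 23, 17, 49, 21, 47.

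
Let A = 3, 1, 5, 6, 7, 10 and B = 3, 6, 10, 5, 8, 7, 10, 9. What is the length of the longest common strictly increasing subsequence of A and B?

4

For each value that appears in both, track the longest common increasing run ending there.
The best achievable length is 4; one witness is 3, 6, 7, 10 (A-positions 1,4,5,6, B-positions 1,2,6,7).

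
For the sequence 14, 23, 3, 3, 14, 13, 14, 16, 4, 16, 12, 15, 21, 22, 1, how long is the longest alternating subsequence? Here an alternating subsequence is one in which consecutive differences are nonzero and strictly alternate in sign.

Track the best alternating length ending on an up-step vs a down-step at each position: up/down = 1/1, 2/1, 1/3, 1/3, 4/3, 4/5, 6/3, 6/3, 4/7, 8/3, 8/9, 10/9, 10/3, 10/3, 1/11.
The maximum over both is 11; one such subsequence is 14, 23, 3, 14, 13, 14, 4, 16, 12, 15, 1.

11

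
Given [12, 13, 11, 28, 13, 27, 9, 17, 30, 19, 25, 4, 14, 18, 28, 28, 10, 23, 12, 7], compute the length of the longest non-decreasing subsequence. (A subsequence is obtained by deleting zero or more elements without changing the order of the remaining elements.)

Scanning left to right, the best length ending at each element is: 12→1, 13→2, 11→1, 28→3, 13→3, 27→4, 9→1, 17→4, 30→5, 19→5, 25→6, 4→1, 14→4, 18→5, 28→7, 28→8, 10→2, 23→6, 12→3, 7→2.
So the longest non-decreasing subsequence has length 8, e.g. 12, 13, 13, 17, 19, 25, 28, 28.

8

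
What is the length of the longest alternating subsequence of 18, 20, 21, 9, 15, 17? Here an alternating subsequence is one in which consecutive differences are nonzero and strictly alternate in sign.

A longest alternating subsequence is 18, 20, 9, 15 (positions 1,2,4,5); its 3 consecutive differences strictly alternate in sign, and length 4 is optimal.

4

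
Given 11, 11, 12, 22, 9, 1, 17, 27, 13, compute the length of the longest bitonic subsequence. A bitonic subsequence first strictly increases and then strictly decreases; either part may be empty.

One longest bitonic subsequence is 11, 12, 22, 17, 13 (positions 1,3,4,7,9): it rises to 22 then falls. Length 5 is optimal.

5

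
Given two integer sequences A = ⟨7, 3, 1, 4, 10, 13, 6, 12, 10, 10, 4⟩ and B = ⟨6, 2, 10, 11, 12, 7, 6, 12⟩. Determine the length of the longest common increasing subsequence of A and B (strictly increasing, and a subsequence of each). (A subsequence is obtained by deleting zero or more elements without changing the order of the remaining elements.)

2

For each value that appears in both, track the longest common increasing run ending there.
The best achievable length is 2; one witness is 6, 10 (A-positions 7,9, B-positions 1,3).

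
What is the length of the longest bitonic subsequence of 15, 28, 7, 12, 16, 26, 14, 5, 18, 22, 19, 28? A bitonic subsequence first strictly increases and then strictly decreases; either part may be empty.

Let inc[i] be the LIS ending at i and dec[i] the longest strictly decreasing subsequence starting at i. inc = [1, 2, 1, 2, 3, 4, 3, 1, 4, 5, 5, 6], dec = [3, 4, 2, 2, 3, 3, 2, 1, 1, 2, 1, 1].
max_i inc[i]+dec[i]−1 = 6, with one witness 7, 12, 16, 26, 22, 19.

6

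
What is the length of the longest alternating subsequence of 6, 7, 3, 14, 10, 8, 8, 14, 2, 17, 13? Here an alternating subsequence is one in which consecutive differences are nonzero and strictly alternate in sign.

9

A longest alternating subsequence is 6, 7, 3, 14, 10, 14, 2, 17, 13 (positions 1,2,3,4,5,8,9,10,11); its 8 consecutive differences strictly alternate in sign, and length 9 is optimal.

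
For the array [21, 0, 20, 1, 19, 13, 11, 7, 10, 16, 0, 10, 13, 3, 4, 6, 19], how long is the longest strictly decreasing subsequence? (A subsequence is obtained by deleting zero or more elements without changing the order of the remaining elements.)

7

One longest decreasing subsequence is 21, 20, 19, 13, 11, 7, 0 (positions 1,3,5,6,7,8,11), of length 7; no longer one exists.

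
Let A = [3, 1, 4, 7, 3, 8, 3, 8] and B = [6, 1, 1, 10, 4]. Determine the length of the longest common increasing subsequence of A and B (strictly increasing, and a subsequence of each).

2

A longest common strictly increasing subsequence is 1, 4 (length 2); it appears in order in both A and B, and no longer such subsequence exists.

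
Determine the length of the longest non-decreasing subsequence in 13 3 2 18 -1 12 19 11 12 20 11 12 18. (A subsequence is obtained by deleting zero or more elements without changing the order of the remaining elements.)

5

Scanning left to right, the best length ending at each element is: 13→1, 3→1, 2→1, 18→2, -1→1, 12→2, 19→3, 11→2, 12→3, 20→4, 11→3, 12→4, 18→5.
So the longest non-decreasing subsequence has length 5, e.g. 3, 12, 12, 12, 18.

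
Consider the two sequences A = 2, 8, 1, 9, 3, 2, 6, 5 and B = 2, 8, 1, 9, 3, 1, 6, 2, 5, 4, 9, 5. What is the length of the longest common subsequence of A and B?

7

Backtracking the LCS table gives one alignment: 2 (A1,B1) → 8 (A2,B2) → 1 (A3,B3) → 9 (A4,B4) → 3 (A5,B5) → 2 (A6,B8) → 5 (A8,B12).
So the longest common subsequence has length 7.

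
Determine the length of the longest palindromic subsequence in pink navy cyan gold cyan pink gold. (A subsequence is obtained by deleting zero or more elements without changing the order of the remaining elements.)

5

One longest palindromic subsequence is pink cyan gold cyan pink (positions 1,3,4,5,6); it reads the same forward and backward, and the interval DP gives dp[1][7] = 5.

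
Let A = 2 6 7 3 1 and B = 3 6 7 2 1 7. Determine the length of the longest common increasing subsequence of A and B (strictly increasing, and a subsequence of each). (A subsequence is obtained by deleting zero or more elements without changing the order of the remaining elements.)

For each value that appears in both, track the longest common increasing run ending there.
The best achievable length is 2; one witness is 6, 7 (A-positions 2,3, B-positions 2,3).

2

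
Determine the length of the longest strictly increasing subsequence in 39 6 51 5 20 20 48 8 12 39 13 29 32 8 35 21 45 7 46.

9

One longest increasing subsequence is 6, 8, 12, 13, 29, 32, 35, 45, 46 (positions 2,8,9,11,12,13,15,17,19), of length 9; no longer one exists.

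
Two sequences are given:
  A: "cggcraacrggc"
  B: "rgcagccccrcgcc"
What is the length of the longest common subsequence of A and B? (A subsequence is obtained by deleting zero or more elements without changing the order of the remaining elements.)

7

A longest common subsequence is cgcrcgc (length 7); the LCS DP confirms no longer common subsequence exists.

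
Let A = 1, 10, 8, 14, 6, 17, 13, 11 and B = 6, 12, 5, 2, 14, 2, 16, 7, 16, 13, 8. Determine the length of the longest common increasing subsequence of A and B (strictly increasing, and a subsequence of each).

2

For each value that appears in both, track the longest common increasing run ending there.
The best achievable length is 2; one witness is 6, 13 (A-positions 5,7, B-positions 1,10).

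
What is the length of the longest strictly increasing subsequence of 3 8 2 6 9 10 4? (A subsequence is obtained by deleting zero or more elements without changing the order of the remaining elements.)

One longest increasing subsequence is 3, 8, 9, 10 (positions 1,2,5,6), of length 4; no longer one exists.

4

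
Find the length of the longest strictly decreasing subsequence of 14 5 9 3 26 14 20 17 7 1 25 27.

One longest decreasing subsequence is 26, 20, 17, 7, 1 (positions 5,7,8,9,10), of length 5; no longer one exists.

5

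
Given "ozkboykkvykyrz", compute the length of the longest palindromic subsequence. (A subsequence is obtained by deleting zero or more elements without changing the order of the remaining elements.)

One longest palindromic subsequence is zkykkykz (positions 2,3,6,7,8,10,11,14); it reads the same forward and backward, and the interval DP gives dp[1][14] = 8.

8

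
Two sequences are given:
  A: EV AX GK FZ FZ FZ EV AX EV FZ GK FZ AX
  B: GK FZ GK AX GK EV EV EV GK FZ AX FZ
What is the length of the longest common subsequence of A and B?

A longest common subsequence is AX, GK, EV, EV, GK, FZ, AX (length 7); the LCS DP confirms no longer common subsequence exists.

7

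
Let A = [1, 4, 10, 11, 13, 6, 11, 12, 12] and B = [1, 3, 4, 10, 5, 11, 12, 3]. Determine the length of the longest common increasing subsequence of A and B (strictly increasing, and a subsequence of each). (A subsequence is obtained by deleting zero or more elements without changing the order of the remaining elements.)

5

For each value that appears in both, track the longest common increasing run ending there.
The best achievable length is 5; one witness is 1, 4, 10, 11, 12 (A-positions 1,2,3,4,8, B-positions 1,3,4,6,7).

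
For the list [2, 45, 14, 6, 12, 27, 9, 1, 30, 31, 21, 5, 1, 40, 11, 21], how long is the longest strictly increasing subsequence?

7

Let dp[i] be the longest increasing subsequence ending at position i. Then dp = [1, 2, 2, 2, 3, 4, 3, 1, 5, 6, 4, 2, 1, 7, 4, 5].
The maximum is 7; one witness is 2, 6, 12, 27, 30, 31, 40 at positions 1,4,5,6,9,10,14.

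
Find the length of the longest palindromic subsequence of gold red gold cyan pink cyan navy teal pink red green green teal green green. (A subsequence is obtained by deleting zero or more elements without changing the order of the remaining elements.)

One longest palindromic subsequence is green green teal green green (positions 11,12,13,14,15); it reads the same forward and backward, and the interval DP gives dp[1][15] = 5.

5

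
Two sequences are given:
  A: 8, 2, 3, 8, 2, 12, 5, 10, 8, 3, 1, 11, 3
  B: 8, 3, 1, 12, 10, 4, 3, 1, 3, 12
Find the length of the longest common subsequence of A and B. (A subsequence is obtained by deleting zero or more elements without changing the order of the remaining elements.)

7

A longest common subsequence is 8, 3, 12, 10, 3, 1, 3 (length 7); the LCS DP confirms no longer common subsequence exists.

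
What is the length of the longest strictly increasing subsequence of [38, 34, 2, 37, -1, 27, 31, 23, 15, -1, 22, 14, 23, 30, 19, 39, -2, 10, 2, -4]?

6

Let dp[i] be the longest increasing subsequence ending at position i. Then dp = [1, 1, 1, 2, 1, 2, 3, 2, 2, 1, 3, 2, 4, 5, 3, 6, 1, 2, 2, 1].
The maximum is 6; one witness is 2, 15, 22, 23, 30, 39 at positions 3,9,11,13,14,16.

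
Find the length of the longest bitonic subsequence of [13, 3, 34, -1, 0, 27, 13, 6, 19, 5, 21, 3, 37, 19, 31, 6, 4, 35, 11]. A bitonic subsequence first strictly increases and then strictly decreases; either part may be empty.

One longest bitonic subsequence is -1, 0, 13, 19, 21, 37, 31, 6, 4 (positions 4,5,7,9,11,13,15,16,17): it rises to 37 then falls. Length 9 is optimal.

9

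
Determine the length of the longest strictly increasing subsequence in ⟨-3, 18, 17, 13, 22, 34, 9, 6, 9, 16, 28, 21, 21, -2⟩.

5

One longest increasing subsequence is -3, 6, 9, 16, 28 (positions 1,8,9,10,11), of length 5; no longer one exists.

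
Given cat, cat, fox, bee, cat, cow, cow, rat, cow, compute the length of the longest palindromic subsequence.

Using dp[i][j] = 2 + dp[i+1][j−1] if the ends match, else max(dp[i+1][j], dp[i][j−1]):
dp[1][9] = 3. A witness is cow rat cow at positions 6,8,9.

3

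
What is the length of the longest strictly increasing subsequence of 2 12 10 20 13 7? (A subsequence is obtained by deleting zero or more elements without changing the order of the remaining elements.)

3

Scanning left to right, the best length ending at each element is: 2→1, 12→2, 10→2, 20→3, 13→3, 7→2.
So the longest increasing subsequence has length 3, e.g. 2, 12, 20.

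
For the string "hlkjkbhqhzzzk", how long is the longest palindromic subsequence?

Using dp[i][j] = 2 + dp[i+1][j−1] if the ends match, else max(dp[i+1][j], dp[i][j−1]):
dp[1][13] = 5. A witness is kzzzk at positions 3,10,11,12,13.

5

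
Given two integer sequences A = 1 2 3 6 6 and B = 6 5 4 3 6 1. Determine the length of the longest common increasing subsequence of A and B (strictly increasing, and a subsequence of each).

2

For each value that appears in both, track the longest common increasing run ending there.
The best achievable length is 2; one witness is 3, 6 (A-positions 3,4, B-positions 4,5).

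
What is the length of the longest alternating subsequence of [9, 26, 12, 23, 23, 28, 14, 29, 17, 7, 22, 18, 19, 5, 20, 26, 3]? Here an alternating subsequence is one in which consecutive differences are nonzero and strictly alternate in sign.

13

Track the best alternating length ending on an up-step vs a down-step at each position: up/down = 1/1, 2/1, 2/3, 4/3, 4/3, 4/1, 4/5, 6/1, 6/7, 1/7, 8/7, 8/9, 10/9, 1/11, 12/9, 12/7, 1/13.
The maximum over both is 13; one such subsequence is 9, 26, 12, 23, 14, 29, 17, 22, 18, 19, 5, 20, 3.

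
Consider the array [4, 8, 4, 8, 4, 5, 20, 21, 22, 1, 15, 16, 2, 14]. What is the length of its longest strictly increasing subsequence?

One longest increasing subsequence is 4, 8, 20, 21, 22 (positions 1,2,7,8,9), of length 5; no longer one exists.

5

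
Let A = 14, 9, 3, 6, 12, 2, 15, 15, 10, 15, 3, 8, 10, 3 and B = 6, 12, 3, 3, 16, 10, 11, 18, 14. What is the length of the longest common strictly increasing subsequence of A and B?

2

A longest common strictly increasing subsequence is 6, 12 (length 2); it appears in order in both A and B, and no longer such subsequence exists.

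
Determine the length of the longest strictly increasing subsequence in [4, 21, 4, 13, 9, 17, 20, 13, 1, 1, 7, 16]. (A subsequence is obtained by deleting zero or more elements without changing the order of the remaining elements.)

4

One longest increasing subsequence is 4, 13, 17, 20 (positions 1,4,6,7), of length 4; no longer one exists.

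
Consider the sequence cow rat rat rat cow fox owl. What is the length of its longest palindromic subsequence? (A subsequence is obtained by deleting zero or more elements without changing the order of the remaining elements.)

Using dp[i][j] = 2 + dp[i+1][j−1] if the ends match, else max(dp[i+1][j], dp[i][j−1]):
dp[1][7] = 5. A witness is cow rat rat rat cow at positions 1,2,3,4,5.

5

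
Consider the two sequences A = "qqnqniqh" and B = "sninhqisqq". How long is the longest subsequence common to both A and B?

4

A longest common subsequence is nqiq (length 4); the LCS DP confirms no longer common subsequence exists.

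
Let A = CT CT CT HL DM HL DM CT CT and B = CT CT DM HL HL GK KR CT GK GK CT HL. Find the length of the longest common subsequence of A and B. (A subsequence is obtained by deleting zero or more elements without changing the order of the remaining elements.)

A longest common subsequence is CT, CT, HL, HL, CT, CT (length 6); the LCS DP confirms no longer common subsequence exists.

6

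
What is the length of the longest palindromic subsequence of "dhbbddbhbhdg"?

10

One longest palindromic subsequence is dhbbddbbhd (positions 1,2,3,4,5,6,7,9,10,11); it reads the same forward and backward, and the interval DP gives dp[1][12] = 10.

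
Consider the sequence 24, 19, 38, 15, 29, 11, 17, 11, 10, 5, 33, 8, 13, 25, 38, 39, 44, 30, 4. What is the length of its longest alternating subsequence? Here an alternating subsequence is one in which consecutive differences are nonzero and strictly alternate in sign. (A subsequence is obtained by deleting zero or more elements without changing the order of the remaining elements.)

12

Track the best alternating length ending on an up-step vs a down-step at each position: up/down = 1/1, 1/2, 3/1, 1/4, 5/4, 1/6, 7/6, 1/8, 1/8, 1/8, 9/4, 9/10, 11/10, 11/10, 11/1, 11/1, 11/1, 11/12, 1/12.
The maximum over both is 12; one such subsequence is 24, 19, 38, 15, 29, 11, 17, 11, 33, 8, 38, 30.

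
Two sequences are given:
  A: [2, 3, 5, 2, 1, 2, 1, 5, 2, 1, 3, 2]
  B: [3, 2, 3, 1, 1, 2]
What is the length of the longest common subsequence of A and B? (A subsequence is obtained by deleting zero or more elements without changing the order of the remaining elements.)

5

A longest common subsequence is 2, 3, 1, 1, 2 (length 5); the LCS DP confirms no longer common subsequence exists.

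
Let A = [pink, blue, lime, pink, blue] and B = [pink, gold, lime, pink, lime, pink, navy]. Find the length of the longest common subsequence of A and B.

3

A longest common subsequence is pink, lime, pink (length 3); the LCS DP confirms no longer common subsequence exists.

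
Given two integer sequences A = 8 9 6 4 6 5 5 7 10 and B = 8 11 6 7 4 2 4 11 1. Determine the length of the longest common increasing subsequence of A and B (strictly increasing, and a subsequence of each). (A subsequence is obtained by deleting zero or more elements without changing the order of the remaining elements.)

2

For each value that appears in both, track the longest common increasing run ending there.
The best achievable length is 2; one witness is 6, 7 (A-positions 3,8, B-positions 3,4).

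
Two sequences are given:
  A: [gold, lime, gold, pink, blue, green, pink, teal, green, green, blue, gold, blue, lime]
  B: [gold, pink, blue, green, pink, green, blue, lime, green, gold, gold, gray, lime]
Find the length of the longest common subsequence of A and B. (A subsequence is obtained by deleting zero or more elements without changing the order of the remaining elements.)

Backtracking the LCS table gives one alignment: gold (A3,B1) → pink (A4,B2) → blue (A5,B3) → green (A6,B4) → pink (A7,B5) → green (A9,B6) → green (A10,B9) → gold (A12,B11) → lime (A14,B13).
So the longest common subsequence has length 9.

9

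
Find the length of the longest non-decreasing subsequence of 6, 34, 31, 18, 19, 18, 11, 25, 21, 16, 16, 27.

5

Let dp[i] be the longest non-decreasing subsequence ending at position i. Then dp = [1, 2, 2, 2, 3, 3, 2, 4, 4, 3, 4, 5].
The maximum is 5; one witness is 6, 18, 19, 25, 27 at positions 1,4,5,8,12.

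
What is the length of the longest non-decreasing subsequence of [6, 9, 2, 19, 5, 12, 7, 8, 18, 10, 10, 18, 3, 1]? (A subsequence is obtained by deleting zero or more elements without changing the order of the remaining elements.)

Let dp[i] be the longest non-decreasing subsequence ending at position i. Then dp = [1, 2, 1, 3, 2, 3, 3, 4, 5, 5, 6, 7, 2, 1].
The maximum is 7; one witness is 2, 5, 7, 8, 10, 10, 18 at positions 3,5,7,8,10,11,12.

7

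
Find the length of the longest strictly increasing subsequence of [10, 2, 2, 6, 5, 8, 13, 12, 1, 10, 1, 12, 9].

5

Let dp[i] be the longest increasing subsequence ending at position i. Then dp = [1, 1, 1, 2, 2, 3, 4, 4, 1, 4, 1, 5, 4].
The maximum is 5; one witness is 2, 6, 8, 10, 12 at positions 2,4,6,10,12.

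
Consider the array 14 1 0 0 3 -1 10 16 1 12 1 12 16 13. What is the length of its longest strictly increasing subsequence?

5

Scanning left to right, the best length ending at each element is: 14→1, 1→1, 0→1, 0→1, 3→2, -1→1, 10→3, 16→4, 1→2, 12→4, 1→2, 12→4, 16→5, 13→5.
So the longest increasing subsequence has length 5, e.g. 1, 3, 10, 12, 16.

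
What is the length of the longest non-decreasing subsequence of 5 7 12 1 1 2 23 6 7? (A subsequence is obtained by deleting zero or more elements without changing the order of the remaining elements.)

5

Let dp[i] be the longest non-decreasing subsequence ending at position i. Then dp = [1, 2, 3, 1, 2, 3, 4, 4, 5].
The maximum is 5; one witness is 1, 1, 2, 6, 7 at positions 4,5,6,8,9.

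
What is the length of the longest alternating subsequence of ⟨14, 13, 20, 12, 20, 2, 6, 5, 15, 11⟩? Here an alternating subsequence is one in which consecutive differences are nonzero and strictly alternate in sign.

Track the best alternating length ending on an up-step vs a down-step at each position: up/down = 1/1, 1/2, 3/1, 1/4, 5/1, 1/6, 7/6, 7/8, 9/6, 9/10.
The maximum over both is 10; one such subsequence is 14, 13, 20, 12, 20, 2, 6, 5, 15, 11.

10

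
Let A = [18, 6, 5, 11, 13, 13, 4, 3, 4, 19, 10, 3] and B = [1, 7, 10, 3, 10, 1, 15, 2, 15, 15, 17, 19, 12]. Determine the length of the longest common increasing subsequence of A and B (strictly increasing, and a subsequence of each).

2

A longest common strictly increasing subsequence is 3, 10 (length 2); it appears in order in both A and B, and no longer such subsequence exists.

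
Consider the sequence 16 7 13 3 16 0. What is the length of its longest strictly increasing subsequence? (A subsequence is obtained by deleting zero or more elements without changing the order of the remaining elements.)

One longest increasing subsequence is 7, 13, 16 (positions 2,3,5), of length 3; no longer one exists.

3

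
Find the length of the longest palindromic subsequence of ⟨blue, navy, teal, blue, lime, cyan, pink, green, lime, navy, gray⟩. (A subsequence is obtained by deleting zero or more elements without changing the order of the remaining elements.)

One longest palindromic subsequence is navy lime green lime navy (positions 2,5,8,9,10); it reads the same forward and backward, and the interval DP gives dp[1][11] = 5.

5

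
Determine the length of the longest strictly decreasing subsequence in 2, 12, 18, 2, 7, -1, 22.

Let dp[i] be the longest decreasing subsequence ending at position i. Then dp = [1, 1, 1, 2, 2, 3, 1].
The maximum is 3; one witness is 12, 2, -1 at positions 2,4,6.

3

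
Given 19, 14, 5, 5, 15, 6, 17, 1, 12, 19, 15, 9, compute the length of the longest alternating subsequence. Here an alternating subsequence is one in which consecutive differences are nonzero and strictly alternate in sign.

8

A longest alternating subsequence is 19, 14, 15, 6, 17, 1, 19, 15 (positions 1,2,5,6,7,8,10,11); its 7 consecutive differences strictly alternate in sign, and length 8 is optimal.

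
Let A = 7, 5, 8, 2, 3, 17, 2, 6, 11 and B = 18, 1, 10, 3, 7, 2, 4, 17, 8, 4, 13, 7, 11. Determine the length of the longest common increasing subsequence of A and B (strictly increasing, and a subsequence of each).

A longest common strictly increasing subsequence is 7, 8, 11 (length 3); it appears in order in both A and B, and no longer such subsequence exists.

3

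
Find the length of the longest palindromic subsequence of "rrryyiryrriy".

Using dp[i][j] = 2 + dp[i+1][j−1] if the ends match, else max(dp[i+1][j], dp[i][j−1]):
dp[1][12] = 8. A witness is rrryyrrr at positions 1,2,3,4,5,7,9,10.

8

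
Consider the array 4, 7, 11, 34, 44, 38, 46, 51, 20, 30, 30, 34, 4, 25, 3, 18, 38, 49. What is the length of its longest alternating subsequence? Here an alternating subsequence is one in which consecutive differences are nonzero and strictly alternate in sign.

Track the best alternating length ending on an up-step vs a down-step at each position: up/down = 1/1, 2/1, 2/1, 2/1, 2/1, 2/3, 4/1, 4/1, 2/5, 6/5, 6/5, 6/5, 1/7, 8/7, 1/9, 10/9, 10/5, 10/5.
The maximum over both is 10; one such subsequence is 4, 44, 38, 46, 20, 30, 4, 25, 3, 18.

10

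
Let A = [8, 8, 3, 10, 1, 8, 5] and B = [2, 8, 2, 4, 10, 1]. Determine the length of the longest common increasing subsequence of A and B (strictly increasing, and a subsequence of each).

2

A longest common strictly increasing subsequence is 8, 10 (length 2); it appears in order in both A and B, and no longer such subsequence exists.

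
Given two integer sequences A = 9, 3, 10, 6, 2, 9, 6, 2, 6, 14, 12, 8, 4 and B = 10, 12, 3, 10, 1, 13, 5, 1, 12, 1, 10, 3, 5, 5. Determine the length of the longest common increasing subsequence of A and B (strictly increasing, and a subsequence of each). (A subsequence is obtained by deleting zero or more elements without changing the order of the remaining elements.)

3

For each value that appears in both, track the longest common increasing run ending there.
The best achievable length is 3; one witness is 3, 10, 12 (A-positions 2,3,11, B-positions 3,4,9).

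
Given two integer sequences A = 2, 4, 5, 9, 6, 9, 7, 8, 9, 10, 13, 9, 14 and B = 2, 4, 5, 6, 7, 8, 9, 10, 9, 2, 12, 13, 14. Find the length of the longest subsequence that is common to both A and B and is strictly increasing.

10

For each value that appears in both, track the longest common increasing run ending there.
The best achievable length is 10; one witness is 2, 4, 5, 6, 7, 8, 9, 10, 13, 14 (A-positions 1,2,3,5,7,8,9,10,11,13, B-positions 1,2,3,4,5,6,7,8,12,13).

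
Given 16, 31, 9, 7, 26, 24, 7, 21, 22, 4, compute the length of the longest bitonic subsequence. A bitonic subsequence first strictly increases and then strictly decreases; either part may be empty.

One longest bitonic subsequence is 16, 31, 26, 24, 22, 4 (positions 1,2,5,6,9,10): it rises to 31 then falls. Length 6 is optimal.

6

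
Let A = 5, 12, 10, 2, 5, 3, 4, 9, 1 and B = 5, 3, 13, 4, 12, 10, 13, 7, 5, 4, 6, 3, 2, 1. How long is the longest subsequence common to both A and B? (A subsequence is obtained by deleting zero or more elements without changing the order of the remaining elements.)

6

A longest common subsequence is 5, 12, 10, 5, 3, 1 (length 6); the LCS DP confirms no longer common subsequence exists.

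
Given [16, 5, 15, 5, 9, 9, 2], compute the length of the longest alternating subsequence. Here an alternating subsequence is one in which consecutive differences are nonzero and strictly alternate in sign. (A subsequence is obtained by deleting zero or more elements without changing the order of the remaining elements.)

6

A longest alternating subsequence is 16, 5, 15, 5, 9, 2 (positions 1,2,3,4,5,7); its 5 consecutive differences strictly alternate in sign, and length 6 is optimal.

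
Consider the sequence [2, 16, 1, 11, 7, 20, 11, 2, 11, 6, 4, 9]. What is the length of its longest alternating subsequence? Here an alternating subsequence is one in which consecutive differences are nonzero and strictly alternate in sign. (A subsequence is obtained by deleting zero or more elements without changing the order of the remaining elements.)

10

Track the best alternating length ending on an up-step vs a down-step at each position: up/down = 1/1, 2/1, 1/3, 4/3, 4/5, 6/1, 6/7, 4/7, 8/7, 8/9, 8/9, 10/9.
The maximum over both is 10; one such subsequence is 2, 16, 1, 11, 7, 20, 2, 11, 6, 9.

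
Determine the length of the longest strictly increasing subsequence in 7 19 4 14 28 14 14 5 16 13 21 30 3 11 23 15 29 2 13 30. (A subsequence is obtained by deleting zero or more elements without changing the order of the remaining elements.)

Scanning left to right, the best length ending at each element is: 7→1, 19→2, 4→1, 14→2, 28→3, 14→2, 14→2, 5→2, 16→3, 13→3, 21→4, 30→5, 3→1, 11→3, 23→5, 15→4, 29→6, 2→1, 13→4, 30→7.
So the longest increasing subsequence has length 7, e.g. 7, 14, 16, 21, 23, 29, 30.

7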